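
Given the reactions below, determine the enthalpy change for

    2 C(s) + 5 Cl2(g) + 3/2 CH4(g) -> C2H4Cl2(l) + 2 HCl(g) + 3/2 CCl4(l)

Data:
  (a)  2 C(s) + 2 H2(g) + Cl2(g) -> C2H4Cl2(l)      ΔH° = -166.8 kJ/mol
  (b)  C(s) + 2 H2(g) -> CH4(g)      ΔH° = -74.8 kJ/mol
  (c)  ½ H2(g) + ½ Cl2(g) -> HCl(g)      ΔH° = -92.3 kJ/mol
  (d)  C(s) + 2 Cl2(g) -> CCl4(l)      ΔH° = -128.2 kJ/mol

(a) as written: -166.8 kJ/mol
(b) reversed and × 3/2: (-3/2)·(-74.8) = +112.2 kJ/mol
(c) × 2: (2)·(-92.3) = -184.6 kJ/mol
(d) × 3/2: (3/2)·(-128.2) = -192.3 kJ/mol
Combining the equations, ΔH° = (1)·(-166.8) + (-3/2)·(-74.8) + (2)·(-92.3) + (3/2)·(-128.2) = -431.5 kJ/mol

ΔH° = -431.5 kJ/mol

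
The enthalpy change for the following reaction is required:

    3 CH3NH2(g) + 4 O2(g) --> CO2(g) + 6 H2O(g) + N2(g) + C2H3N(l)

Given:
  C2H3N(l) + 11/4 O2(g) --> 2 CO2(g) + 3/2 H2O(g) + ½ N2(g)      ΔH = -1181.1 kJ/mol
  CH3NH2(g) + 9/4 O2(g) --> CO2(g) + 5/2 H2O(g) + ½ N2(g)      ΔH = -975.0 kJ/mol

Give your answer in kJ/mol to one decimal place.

ΔH = -1743.9 kJ/mol

equation 1 reversed (reverse to put C2H3N(l) on the product side): +1181.1 kJ/mol
equation 2 × 3 (×3 to match 3 CH3NH2(g) in the target): (3)·(-975.0) = -2925.0 kJ/mol
By Hess's law, ΔH = (+1181.1) + (-2925.0) = -1743.9 kJ/mol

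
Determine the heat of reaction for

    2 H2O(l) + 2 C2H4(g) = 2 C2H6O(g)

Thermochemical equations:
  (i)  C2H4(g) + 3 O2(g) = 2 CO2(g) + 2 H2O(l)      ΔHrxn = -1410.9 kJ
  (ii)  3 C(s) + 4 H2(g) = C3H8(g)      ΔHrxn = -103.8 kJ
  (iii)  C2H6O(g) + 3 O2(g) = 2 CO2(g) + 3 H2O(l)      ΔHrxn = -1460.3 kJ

ΔHrxn = 98.8 kJ

(i) × 2 (×2 to match 2 C2H4(g) in the target): (2)·(-1410.9) = -2821.8 kJ
(ii): not needed (H2(g) appears nowhere else).
(iii) reversed and × 2 (reverse to put C2H6O(g) on the product side; ×2 to match 2 C2H6O(g) in the target): (-2)·(-1460.3) = +2920.6 kJ
Combining the equations, ΔHrxn = (2)·(-1410.9) + (-2)·(-1460.3) = 98.8 kJ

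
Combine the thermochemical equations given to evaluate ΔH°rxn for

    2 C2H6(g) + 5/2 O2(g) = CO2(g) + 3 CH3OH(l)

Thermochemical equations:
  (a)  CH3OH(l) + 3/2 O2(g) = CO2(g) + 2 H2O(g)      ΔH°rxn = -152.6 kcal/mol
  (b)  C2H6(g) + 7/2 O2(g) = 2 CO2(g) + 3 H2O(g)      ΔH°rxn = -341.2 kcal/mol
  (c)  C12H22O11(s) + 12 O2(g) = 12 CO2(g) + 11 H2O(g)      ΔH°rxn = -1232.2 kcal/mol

ΔH°rxn = -224.6 kcal/mol

(a) reversed and × 3 (reverse to put CH3OH(l) on the product side; ×3 to match 3 CH3OH(l) in the target): (-3)·(-152.6) = +457.8 kcal/mol
(b) × 2 (×2 to match 2 C2H6(g) in the target): (2)·(-341.2) = -682.4 kcal/mol
(c): not needed (C12H22O11(s) appears nowhere else).
ΔH°rxn = (+457.8) + (-682.4) = -224.6 kcal/mol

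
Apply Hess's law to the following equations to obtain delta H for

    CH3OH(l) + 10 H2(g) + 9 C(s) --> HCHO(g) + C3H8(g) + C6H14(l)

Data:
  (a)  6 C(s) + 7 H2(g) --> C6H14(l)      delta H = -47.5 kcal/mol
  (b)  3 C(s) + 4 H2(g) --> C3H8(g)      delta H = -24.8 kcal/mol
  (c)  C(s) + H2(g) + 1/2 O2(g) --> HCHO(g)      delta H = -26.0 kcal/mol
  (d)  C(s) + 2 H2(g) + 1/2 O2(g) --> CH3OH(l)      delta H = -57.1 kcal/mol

(a) as written (C6H14(l) already on the product side): -47.5 kcal/mol
(b) as written (C3H8(g) already on the product side): -24.8 kcal/mol
(c) as written (HCHO(g) already on the product side): -26.0 kcal/mol
(d) reversed (CH3OH(l) must end up as a reactant): +57.1 kcal/mol
delta H = (-47.5) + (-24.8) + (-26.0) + (+57.1) = -41.2 kcal/mol

delta H = -41.2 kcal/mol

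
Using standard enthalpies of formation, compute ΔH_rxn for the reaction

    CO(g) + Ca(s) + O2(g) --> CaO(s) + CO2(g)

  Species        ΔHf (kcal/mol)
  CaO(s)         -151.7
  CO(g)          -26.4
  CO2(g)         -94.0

Products: 1·(-151.7) + 1·(-94.0) = -245.7
Reactants: 1·(-26.4) + 1·(+0.0) + 1·(+0.0) = -26.4
ΔH_rxn = (-245.7) − (-26.4) = -219.3 kcal/mol

ΔH_rxn = -219.3 kcal/mol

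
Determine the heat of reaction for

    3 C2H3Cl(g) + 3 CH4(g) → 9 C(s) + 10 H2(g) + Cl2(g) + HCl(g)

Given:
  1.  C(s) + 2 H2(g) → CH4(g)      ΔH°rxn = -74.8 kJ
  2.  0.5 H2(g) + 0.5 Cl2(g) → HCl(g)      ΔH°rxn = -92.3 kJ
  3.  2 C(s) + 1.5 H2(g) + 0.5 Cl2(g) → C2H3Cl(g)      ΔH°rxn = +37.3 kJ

ΔH°rxn = 20.2 kJ

eq. 1 reversed and × 3 (reverse to put CH4(g) on the reactant side; scale by 3 for the 3 CH4(g)): (-3)·(-74.8) = +224.4 kJ
eq. 2 as written (HCl(g) already on the product side): -92.3 kJ
eq. 3 reversed and × 3 (reverse to put C2H3Cl(g) on the reactant side; scale by 3 for the 3 C2H3Cl(g)): (-3)·(+37.3) = -111.9 kJ
By Hess's law, ΔH°rxn = (-3)·(-74.8) + (1)·(-92.3) + (-3)·(+37.3) = 20.2 kJ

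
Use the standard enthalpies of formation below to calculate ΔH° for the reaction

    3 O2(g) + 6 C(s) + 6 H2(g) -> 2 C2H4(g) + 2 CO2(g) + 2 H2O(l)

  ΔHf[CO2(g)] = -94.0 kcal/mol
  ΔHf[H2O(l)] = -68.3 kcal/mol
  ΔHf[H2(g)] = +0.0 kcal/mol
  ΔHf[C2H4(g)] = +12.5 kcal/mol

ΔH°rxn = Σ nΔHf°(products) − Σ nΔHf°(reactants).
Products: 2·(+12.5) + 2·(-94.0) + 2·(-68.3) = -299.6
Reactants: 3·(+0.0) + 6·(+0.0) + 6·(+0.0) = +0.0
ΔH° = (-299.6) − (+0.0) = -299.6 kcal/mol

ΔH° = -299.6 kcal/mol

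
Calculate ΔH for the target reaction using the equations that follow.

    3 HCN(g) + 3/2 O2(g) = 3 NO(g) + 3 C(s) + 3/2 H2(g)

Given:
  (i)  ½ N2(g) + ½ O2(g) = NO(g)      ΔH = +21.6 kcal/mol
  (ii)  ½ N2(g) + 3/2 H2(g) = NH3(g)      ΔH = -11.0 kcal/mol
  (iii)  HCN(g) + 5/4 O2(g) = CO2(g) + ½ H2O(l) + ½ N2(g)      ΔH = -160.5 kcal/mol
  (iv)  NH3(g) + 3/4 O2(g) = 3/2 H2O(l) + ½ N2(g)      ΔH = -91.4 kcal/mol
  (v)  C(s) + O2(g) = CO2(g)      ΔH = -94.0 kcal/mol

(i) × 3 (scale by 3 for the 3 NO(g)): (3)·(+21.6) = +64.8 kcal/mol
(ii) reversed (H2(g) must end up as a product): +11.0 kcal/mol
(iii) × 3 (×3 to match 3 HCN(g) in the target): (3)·(-160.5) = -481.5 kcal/mol
(iv) reversed: +91.4 kcal/mol
(v) reversed and × 3 (reverse to put C(s) on the product side; ×3 to match 3 C(s) in the target): (-3)·(-94.0) = +282.0 kcal/mol
Summing the manipulated equations, ΔH = (+64.8) + (+11.0) + (-481.5) + (+91.4) + (+282.0) = -32.3 kcal/mol

ΔH = -32.3 kcal/mol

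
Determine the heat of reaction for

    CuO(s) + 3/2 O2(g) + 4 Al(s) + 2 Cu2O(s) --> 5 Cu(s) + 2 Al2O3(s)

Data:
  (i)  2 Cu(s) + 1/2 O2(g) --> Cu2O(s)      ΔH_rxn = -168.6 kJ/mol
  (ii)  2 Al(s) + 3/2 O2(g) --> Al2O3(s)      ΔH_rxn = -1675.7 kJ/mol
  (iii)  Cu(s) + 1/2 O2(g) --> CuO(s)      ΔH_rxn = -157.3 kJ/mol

(i) reversed and × 2: (-2)·(-168.6) = +337.2 kJ/mol
(ii) × 2: (2)·(-1675.7) = -3351.4 kJ/mol
(iii) reversed: +157.3 kJ/mol
ΔH_rxn = (+337.2) + (-3351.4) + (+157.3) = -2856.9 kJ/mol

ΔH_rxn = -2856.9 kJ/mol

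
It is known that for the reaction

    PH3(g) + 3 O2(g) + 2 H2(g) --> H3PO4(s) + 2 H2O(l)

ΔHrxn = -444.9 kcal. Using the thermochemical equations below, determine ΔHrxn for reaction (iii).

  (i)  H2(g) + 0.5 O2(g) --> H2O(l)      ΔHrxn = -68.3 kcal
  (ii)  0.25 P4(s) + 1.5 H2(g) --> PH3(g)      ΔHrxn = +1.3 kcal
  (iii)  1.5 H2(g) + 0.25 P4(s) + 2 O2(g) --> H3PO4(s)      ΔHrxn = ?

(i) × 2 (×2 to match 2 H2O(l) in the target): (2)·(-68.3) = -136.6 kcal
(ii) reversed (PH3(g) must end up as a reactant): -1.3 kcal
(iii) as written (H3PO4(s) already on the product side): contributes x
-444.9 = (-136.6) + (-1.3) + x
x = (-444.9 − (-137.9)) / (1) = -307.0 kcal

ΔHrxn = -307.0 kcal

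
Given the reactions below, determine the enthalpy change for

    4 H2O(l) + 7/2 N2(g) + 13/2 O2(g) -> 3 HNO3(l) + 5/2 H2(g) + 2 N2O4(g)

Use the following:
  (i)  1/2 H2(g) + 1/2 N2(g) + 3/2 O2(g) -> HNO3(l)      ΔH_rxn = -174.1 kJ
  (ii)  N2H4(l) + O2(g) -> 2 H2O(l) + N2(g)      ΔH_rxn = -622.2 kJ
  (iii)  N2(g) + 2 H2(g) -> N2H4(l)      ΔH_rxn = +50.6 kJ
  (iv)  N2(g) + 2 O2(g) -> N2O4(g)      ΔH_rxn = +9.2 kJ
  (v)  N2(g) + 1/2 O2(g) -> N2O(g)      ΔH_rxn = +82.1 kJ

ΔH_rxn = 639.3 kJ

(i) × 3: (3)·(-174.1) = -522.3 kJ
(ii) reversed and × 2: (-2)·(-622.2) = +1244.4 kJ
(iii) reversed and × 2: (-2)·(+50.6) = -101.2 kJ
(iv) × 2: (2)·(+9.2) = +18.4 kJ
(v): not needed.
Combining the equations, ΔH_rxn = (3)·(-174.1) + (-2)·(-622.2) + (-2)·(+50.6) + (2)·(+9.2) = 639.3 kJ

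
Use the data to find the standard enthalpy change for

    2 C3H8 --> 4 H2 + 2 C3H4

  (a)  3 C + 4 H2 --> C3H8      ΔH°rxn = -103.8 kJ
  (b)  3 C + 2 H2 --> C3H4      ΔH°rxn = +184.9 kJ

ΔH°rxn = 577.4 kJ

(a) reversed and × 2: (-2)·(-103.8) = +207.6 kJ
(b) × 2: (2)·(+184.9) = +369.8 kJ
ΔH°rxn = (-2)·(-103.8) + (2)·(+184.9) = 577.4 kJ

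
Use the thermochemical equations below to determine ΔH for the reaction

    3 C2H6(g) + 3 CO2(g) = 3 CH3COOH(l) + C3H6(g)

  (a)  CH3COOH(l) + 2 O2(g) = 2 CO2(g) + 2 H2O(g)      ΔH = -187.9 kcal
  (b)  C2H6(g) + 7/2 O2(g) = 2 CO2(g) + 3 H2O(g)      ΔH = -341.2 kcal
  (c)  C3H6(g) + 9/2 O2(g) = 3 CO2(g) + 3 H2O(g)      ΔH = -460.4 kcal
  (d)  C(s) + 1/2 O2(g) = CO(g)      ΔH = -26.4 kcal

ΔH = 0.5 kcal

(a) reversed and × 3 (reverse to put CH3COOH(l) on the product side; scale by 3 for the 3 CH3COOH(l)): (-3)·(-187.9) = +563.7 kcal
(b) × 3 (scale by 3 for the 3 C2H6(g)): (3)·(-341.2) = -1023.6 kcal
(c) reversed (reverse to put C3H6(g) on the product side): +460.4 kcal
(d): not needed (C(s) appears nowhere else).
Since enthalpy is a state function, ΔH = (-3)·(-187.9) + (3)·(-341.2) + (-1)·(-460.4) = 0.5 kcal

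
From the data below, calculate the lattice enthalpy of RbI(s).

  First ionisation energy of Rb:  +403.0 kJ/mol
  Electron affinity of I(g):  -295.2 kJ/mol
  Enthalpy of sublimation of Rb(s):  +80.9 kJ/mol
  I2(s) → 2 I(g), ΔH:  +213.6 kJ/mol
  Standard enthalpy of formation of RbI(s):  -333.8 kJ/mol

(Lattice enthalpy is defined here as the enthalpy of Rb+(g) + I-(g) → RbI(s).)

U = -629.3 kJ/mol

ΔHf° = 1·ΔHsub + 1·(ΣIE) + 1/2·D(I2) + 1·EA + U
-333.8 = 1·(+80.9) + 1·(+403.0) + 1/2·(+213.6) + 1·(-295.2) + U
U = -333.8 − (+295.5) = -629.3 kJ/mol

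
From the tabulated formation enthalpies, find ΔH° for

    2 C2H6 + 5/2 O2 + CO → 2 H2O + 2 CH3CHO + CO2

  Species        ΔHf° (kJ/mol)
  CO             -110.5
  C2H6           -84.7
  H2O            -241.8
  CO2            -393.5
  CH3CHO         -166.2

Products: 2·(-241.8) + 2·(-166.2) + 1·(-393.5) = -1209.5
Reactants: 2·(-84.7) + 5/2·(+0.0) + 1·(-110.5) = -279.9
ΔH° = (-1209.5) − (-279.9) = -929.6 kJ/mol

ΔH° = -929.6 kJ/mol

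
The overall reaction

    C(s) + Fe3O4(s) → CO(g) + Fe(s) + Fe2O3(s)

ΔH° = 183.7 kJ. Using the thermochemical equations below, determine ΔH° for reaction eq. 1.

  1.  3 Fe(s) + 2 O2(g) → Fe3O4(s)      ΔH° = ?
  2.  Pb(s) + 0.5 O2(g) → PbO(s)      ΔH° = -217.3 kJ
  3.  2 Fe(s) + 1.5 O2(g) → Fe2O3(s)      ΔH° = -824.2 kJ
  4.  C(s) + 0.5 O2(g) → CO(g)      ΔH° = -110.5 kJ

ΔH° = -1118.4 kJ

eq. 1 reversed (reverse to put Fe3O4(s) on the reactant side): contributes −x
eq. 2: not needed (Pb(s) appears nowhere else).
eq. 3 as written (Fe2O3(s) already on the product side): -824.2 kJ
eq. 4 as written (CO(g) already on the product side): -110.5 kJ
+183.7 = (-824.2) + (-110.5) − x
x = (+183.7 − (-934.7)) / (-1) = -1118.4 kJ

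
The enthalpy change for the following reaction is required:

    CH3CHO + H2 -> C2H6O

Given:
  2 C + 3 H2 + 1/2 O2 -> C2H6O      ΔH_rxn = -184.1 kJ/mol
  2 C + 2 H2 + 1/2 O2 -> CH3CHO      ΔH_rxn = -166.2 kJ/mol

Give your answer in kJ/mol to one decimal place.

equation 1 as written (C2H6O already on the product side): -184.1 kJ/mol
equation 2 reversed (CH3CHO must end up as a reactant): +166.2 kJ/mol
Summing the manipulated equations, ΔH_rxn = (1)·(-184.1) + (-1)·(-166.2) = -17.9 kJ/mol

ΔH_rxn = -17.9 kJ/mol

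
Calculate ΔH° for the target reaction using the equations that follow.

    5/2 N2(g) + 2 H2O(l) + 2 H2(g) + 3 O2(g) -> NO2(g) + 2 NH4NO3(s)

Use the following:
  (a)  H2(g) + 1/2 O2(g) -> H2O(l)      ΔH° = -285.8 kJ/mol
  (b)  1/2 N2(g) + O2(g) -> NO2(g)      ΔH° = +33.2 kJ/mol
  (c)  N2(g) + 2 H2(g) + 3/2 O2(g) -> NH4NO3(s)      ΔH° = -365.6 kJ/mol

(a) reversed and × 2: (-2)·(-285.8) = +571.6 kJ/mol
(b) as written: +33.2 kJ/mol
(c) × 2: (2)·(-365.6) = -731.2 kJ/mol
Combining the equations, ΔH° = (-2)·(-285.8) + (1)·(+33.2) + (2)·(-365.6) = -126.4 kJ/mol

ΔH° = -126.4 kJ/mol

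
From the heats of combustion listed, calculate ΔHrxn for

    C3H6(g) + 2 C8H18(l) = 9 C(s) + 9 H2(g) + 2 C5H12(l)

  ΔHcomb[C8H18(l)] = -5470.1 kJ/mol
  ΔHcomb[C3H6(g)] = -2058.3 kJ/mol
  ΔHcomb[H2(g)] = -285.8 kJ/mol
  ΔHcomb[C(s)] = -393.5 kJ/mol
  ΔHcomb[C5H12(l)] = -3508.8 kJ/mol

Using ΔH = Σ nΔHc°(reactants) − Σ nΔHc°(products):
= [1·(-2058.3) + 2·(-5470.1)] − [9·(-393.5) + 9·(-285.8) + 2·(-3508.8)]
= 132.8 kJ/mol

ΔHrxn = 132.8 kJ/mol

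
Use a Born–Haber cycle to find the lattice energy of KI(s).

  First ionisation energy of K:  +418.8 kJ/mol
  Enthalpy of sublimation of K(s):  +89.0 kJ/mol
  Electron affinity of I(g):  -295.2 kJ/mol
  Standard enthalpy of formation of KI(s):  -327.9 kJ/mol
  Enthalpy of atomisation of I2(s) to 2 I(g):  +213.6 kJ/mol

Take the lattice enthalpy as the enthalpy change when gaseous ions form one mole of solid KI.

U = -647.3 kJ/mol

ΔHf° = 1·ΔHsub + 1·(ΣIE) + 1/2·D(I2) + 1·EA + U
-327.9 = 1·(+89.0) + 1·(+418.8) + 1/2·(+213.6) + 1·(-295.2) + U
U = -327.9 − (+319.4) = -647.3 kJ/mol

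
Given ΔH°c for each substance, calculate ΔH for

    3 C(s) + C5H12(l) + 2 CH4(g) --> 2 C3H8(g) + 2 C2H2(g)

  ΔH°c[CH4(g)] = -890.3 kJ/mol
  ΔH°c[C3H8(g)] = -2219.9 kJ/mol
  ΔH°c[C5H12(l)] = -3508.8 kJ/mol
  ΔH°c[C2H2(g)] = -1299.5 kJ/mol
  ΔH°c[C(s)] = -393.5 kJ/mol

ΔH = 568.9 kJ/mol

Using ΔH = Σ nΔHc°(reactants) − Σ nΔHc°(products):
= [3·(-393.5) + 1·(-3508.8) + 2·(-890.3)] − [2·(-2219.9) + 2·(-1299.5)]
= 568.9 kJ/mol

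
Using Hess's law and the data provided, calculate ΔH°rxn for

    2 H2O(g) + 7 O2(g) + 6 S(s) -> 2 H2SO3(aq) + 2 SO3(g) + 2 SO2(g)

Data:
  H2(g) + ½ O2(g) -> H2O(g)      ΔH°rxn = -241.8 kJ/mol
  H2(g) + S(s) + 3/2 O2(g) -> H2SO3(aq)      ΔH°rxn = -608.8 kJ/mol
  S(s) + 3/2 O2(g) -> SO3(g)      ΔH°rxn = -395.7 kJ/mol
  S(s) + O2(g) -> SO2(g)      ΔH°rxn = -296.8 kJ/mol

equation 1 reversed and × 2 (reverse to put H2O(g) on the reactant side; ×2 to match 2 H2O(g) in the target): (-2)·(-241.8) = +483.6 kJ/mol
equation 2 × 2 (scale by 2 for the 2 H2SO3(aq)): (2)·(-608.8) = -1217.6 kJ/mol
equation 3 × 2 (×2 to match 2 SO3(g) in the target): (2)·(-395.7) = -791.4 kJ/mol
equation 4 × 2 (×2 to match 2 SO2(g) in the target): (2)·(-296.8) = -593.6 kJ/mol
ΔH°rxn = (-2)·(-241.8) + (2)·(-608.8) + (2)·(-395.7) + (2)·(-296.8) = -2119.0 kJ/mol

ΔH°rxn = -2119.0 kJ/mol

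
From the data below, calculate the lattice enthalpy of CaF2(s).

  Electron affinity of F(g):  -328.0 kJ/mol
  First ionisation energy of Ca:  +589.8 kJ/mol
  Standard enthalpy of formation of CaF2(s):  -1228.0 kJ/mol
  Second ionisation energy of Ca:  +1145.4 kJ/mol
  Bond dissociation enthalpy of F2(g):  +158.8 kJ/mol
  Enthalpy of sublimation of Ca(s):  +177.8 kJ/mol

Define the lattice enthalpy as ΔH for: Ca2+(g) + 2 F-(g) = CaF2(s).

ΔHf° = 1·ΔHsub + 1·(ΣIE) + 1·D(F2) + 2·EA + U
-1228.0 = 1·(+177.8) + 1·(+1735.2) + 1·(+158.8) + 2·(-328.0) + U
U = -1228.0 − (+1415.8) = -2643.8 kJ/mol

U = -2643.8 kJ/mol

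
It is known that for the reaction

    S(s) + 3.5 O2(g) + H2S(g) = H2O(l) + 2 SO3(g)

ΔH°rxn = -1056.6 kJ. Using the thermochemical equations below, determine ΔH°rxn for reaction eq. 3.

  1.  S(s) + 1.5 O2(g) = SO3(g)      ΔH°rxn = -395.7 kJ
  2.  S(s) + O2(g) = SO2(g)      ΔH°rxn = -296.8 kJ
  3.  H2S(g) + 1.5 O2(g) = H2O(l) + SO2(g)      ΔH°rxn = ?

ΔH°rxn = -562.0 kJ

eq. 1 × 2 (×2 to match 2 SO3(g) in the target): (2)·(-395.7) = -791.4 kJ
eq. 2 reversed: +296.8 kJ
eq. 3 as written (H2S(g) already on the reactant side): contributes x
-1056.6 = (-791.4) + (+296.8) + x
x = (-1056.6 − (-494.6)) / (1) = -562.0 kJ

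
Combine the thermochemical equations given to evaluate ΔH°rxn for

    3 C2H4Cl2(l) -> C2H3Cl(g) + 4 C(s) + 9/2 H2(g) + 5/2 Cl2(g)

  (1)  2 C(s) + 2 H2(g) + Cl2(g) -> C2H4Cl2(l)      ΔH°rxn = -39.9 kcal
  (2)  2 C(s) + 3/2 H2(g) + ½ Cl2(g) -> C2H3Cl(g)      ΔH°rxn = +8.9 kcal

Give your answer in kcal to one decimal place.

(1) reversed and × 3: (-3)·(-39.9) = +119.7 kcal
(2) as written: +8.9 kcal
Since enthalpy is a state function, ΔH°rxn = (+119.7) + (+8.9) = 128.6 kcal

ΔH°rxn = 128.6 kcal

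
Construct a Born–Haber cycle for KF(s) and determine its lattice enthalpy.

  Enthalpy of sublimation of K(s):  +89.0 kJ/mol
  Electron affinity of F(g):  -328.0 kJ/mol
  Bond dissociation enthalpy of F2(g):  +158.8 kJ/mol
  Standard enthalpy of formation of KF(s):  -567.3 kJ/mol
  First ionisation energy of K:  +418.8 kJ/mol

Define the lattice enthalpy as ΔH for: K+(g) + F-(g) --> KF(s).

ΔHf° = 1·ΔHsub + 1·(ΣIE) + 1/2·D(F2) + 1·EA + U
-567.3 = 1·(+89.0) + 1·(+418.8) + 1/2·(+158.8) + 1·(-328.0) + U
U = -567.3 − (+259.2) = -826.5 kJ/mol

U = -826.5 kJ/mol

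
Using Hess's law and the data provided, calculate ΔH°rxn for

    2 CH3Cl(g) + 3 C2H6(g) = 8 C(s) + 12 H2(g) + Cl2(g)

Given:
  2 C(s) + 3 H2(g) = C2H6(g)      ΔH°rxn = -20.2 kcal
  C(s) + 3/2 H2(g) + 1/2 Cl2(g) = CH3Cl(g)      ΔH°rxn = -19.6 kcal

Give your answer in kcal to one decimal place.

ΔH°rxn = 99.8 kcal

equation 1 reversed and × 3 (reverse to put C2H6(g) on the reactant side; ×3 to match 3 C2H6(g) in the target): (-3)·(-20.2) = +60.6 kcal
equation 2 reversed and × 2 (reverse to put CH3Cl(g) on the reactant side; ×2 to match 2 CH3Cl(g) in the target): (-2)·(-19.6) = +39.2 kcal
Since enthalpy is a state function, ΔH°rxn = (-3)·(-20.2) + (-2)·(-19.6) = 99.8 kcal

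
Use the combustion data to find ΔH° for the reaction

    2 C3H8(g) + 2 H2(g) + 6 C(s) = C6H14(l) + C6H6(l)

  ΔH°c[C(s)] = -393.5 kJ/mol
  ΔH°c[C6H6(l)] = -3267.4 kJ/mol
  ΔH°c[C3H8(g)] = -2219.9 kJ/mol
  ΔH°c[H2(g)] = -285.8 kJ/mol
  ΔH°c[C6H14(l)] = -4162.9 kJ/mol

ΔH° = 57.9 kJ/mol

With combustion enthalpies, reactants minus products:
= [2·(-2219.9) + 2·(-285.8) + 6·(-393.5)] − [1·(-4162.9) + 1·(-3267.4)]
= 57.9 kJ/mol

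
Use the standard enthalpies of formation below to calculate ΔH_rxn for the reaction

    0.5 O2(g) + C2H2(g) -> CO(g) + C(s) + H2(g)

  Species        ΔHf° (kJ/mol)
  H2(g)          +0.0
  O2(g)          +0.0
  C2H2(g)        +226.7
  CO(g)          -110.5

ΔH_rxn = -337.2 kJ/mol

Products: 1·(-110.5) + 1·(+0.0) + 1·(+0.0) = -110.5
Reactants: 1/2·(+0.0) + 1·(+226.7) = +226.7
ΔH_rxn = (-110.5) − (+226.7) = -337.2 kJ/mol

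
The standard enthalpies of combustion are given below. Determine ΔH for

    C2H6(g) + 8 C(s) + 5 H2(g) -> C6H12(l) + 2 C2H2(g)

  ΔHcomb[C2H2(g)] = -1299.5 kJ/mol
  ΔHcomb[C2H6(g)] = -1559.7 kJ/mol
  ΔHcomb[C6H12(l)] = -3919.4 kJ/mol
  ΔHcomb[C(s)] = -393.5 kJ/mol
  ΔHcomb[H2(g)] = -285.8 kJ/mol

ΔH = 381.7 kJ/mol

With combustion enthalpies, reactants minus products:
= [1·(-1559.7) + 8·(-393.5) + 5·(-285.8)] − [1·(-3919.4) + 2·(-1299.5)]
= 381.7 kJ/mol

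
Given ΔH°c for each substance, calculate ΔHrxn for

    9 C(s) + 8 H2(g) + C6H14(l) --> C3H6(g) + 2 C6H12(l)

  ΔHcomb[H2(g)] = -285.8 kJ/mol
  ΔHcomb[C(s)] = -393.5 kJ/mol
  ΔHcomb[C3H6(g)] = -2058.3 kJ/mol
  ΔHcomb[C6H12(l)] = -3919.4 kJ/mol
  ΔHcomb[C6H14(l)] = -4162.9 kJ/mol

With combustion enthalpies, reactants minus products:
= [9·(-393.5) + 8·(-285.8) + 1·(-4162.9)] − [1·(-2058.3) + 2·(-3919.4)]
= -93.7 kJ/mol

ΔHrxn = -93.7 kJ/mol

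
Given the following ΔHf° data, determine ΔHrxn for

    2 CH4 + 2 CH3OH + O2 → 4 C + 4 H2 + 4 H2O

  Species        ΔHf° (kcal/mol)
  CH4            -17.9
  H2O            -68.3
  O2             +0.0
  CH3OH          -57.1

ΔH°rxn = Σ nΔHf°(products) − Σ nΔHf°(reactants).
Products: 4·(+0.0) + 4·(+0.0) + 4·(-68.3) = -273.2
Reactants: 2·(-17.9) + 2·(-57.1) + 1·(+0.0) = -150.0
ΔHrxn = (-273.2) − (-150.0) = -123.2 kcal/mol

ΔHrxn = -123.2 kcal/mol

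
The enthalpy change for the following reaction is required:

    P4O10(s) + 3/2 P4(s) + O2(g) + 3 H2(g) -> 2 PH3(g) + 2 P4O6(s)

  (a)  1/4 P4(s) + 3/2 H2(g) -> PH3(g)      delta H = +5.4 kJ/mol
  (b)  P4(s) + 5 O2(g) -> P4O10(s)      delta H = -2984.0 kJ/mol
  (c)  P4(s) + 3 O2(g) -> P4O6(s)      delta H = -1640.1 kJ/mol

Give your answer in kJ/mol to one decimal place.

delta H = -285.4 kJ/mol

(a) × 2: (2)·(+5.4) = +10.8 kJ/mol
(b) reversed: +2984.0 kJ/mol
(c) × 2: (2)·(-1640.1) = -3280.2 kJ/mol
Combining the equations, delta H = (2)·(+5.4) + (-1)·(-2984.0) + (2)·(-1640.1) = -285.4 kJ/mol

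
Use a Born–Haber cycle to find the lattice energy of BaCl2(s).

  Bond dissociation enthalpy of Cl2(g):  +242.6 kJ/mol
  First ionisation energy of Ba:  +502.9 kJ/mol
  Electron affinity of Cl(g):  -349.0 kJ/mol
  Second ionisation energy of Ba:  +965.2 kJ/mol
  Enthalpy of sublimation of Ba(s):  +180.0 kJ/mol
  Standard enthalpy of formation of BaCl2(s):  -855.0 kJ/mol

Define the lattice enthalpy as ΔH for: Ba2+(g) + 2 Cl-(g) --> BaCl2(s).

ΔHf° = 1·ΔHsub + 1·(ΣIE) + 1·D(Cl2) + 2·EA + U
-855.0 = 1·(+180.0) + 1·(+1468.1) + 1·(+242.6) + 2·(-349.0) + U
U = -855.0 − (+1192.7) = -2047.7 kJ/mol

U = -2047.7 kJ/mol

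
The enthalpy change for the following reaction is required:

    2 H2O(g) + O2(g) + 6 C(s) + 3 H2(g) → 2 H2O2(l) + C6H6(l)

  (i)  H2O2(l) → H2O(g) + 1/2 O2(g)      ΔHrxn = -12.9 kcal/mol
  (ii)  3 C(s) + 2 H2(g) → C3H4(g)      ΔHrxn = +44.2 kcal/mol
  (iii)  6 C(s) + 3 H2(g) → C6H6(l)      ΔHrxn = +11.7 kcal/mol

(i) reversed and × 2 (reverse to put H2O2(l) on the product side; scale by 2 for the 2 H2O2(l)): (-2)·(-12.9) = +25.8 kcal/mol
(ii): not needed (C3H4(g) appears nowhere else).
(iii) as written (C6H6(l) already on the product side): +11.7 kcal/mol
ΔHrxn = (+25.8) + (+11.7) = 37.5 kcal/mol

ΔHrxn = 37.5 kcal/mol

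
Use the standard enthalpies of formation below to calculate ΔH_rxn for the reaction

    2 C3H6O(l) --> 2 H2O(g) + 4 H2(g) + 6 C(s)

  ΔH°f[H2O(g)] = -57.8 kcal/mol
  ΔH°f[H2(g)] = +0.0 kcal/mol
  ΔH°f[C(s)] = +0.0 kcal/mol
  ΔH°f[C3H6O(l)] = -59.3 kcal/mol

ΔH_rxn = 3.0 kcal/mol

Products: 2·(-57.8) + 4·(+0.0) + 6·(+0.0) = -115.6
Reactants: 2·(-59.3) = -118.6
ΔH_rxn = (-115.6) − (-118.6) = 3.0 kcal/mol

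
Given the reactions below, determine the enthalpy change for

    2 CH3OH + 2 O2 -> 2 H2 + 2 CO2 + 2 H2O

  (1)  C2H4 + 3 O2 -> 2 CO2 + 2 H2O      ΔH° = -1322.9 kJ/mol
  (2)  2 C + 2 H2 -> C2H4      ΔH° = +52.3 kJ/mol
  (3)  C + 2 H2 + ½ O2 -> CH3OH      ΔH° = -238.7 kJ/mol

(1) as written (CO2 already on the product side): -1322.9 kJ/mol
(2) as written: +52.3 kJ/mol
(3) reversed and × 2 (reverse to put CH3OH on the reactant side; scale by 2 for the 2 CH3OH): (-2)·(-238.7) = +477.4 kJ/mol
ΔH° = (1)·(-1322.9) + (1)·(+52.3) + (-2)·(-238.7) = -793.2 kJ/mol

ΔH° = -793.2 kJ/mol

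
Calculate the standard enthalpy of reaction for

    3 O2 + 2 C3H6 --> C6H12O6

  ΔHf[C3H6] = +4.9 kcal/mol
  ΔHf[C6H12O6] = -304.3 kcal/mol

ΔH°rxn = Σ nΔHf°(products) − Σ nΔHf°(reactants).
Products: 1·(-304.3) = -304.3
Reactants: 3·(+0.0) + 2·(+4.9) = +9.8
ΔH° = (-304.3) − (+9.8) = -314.1 kcal/mol

ΔH° = -314.1 kcal/mol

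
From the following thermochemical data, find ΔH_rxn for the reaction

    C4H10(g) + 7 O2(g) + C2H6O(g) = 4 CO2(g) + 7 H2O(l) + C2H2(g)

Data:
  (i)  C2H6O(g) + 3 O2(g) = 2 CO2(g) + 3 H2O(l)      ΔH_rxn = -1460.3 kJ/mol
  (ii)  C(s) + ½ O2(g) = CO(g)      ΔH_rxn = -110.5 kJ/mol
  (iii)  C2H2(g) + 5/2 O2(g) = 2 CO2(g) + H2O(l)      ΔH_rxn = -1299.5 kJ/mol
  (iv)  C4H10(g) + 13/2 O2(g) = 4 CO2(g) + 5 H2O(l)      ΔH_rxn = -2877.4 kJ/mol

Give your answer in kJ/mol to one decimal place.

ΔH_rxn = -3038.2 kJ/mol

(i) as written: -1460.3 kJ/mol
(ii): not needed.
(iii) reversed: +1299.5 kJ/mol
(iv) as written: -2877.4 kJ/mol
Summing the manipulated equations, ΔH_rxn = (-1460.3) + (+1299.5) + (-2877.4) = -3038.2 kJ/mol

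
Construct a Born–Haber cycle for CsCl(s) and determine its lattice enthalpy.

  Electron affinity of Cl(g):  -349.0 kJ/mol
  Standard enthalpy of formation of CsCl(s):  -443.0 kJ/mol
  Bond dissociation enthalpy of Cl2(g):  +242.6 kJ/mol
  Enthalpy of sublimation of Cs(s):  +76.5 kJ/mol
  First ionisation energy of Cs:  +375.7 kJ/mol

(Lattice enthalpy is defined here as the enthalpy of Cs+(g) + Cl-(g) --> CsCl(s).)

ΔHf° = 1·ΔHsub + 1·(ΣIE) + 1/2·D(Cl2) + 1·EA + U
-443.0 = 1·(+76.5) + 1·(+375.7) + 1/2·(+242.6) + 1·(-349.0) + U
U = -443.0 − (+224.5) = -667.5 kJ/mol

U = -667.5 kJ/mol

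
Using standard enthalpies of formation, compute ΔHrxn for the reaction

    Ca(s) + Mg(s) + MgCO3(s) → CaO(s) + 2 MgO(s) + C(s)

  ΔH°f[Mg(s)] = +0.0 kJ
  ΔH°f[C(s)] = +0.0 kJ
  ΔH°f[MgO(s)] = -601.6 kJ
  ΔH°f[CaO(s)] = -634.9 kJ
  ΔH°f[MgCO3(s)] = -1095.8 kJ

Products: 1·(-634.9) + 2·(-601.6) + 1·(+0.0) = -1838.1
Reactants: 1·(+0.0) + 1·(+0.0) + 1·(-1095.8) = -1095.8
ΔHrxn = (-1838.1) − (-1095.8) = -742.3 kJ

ΔHrxn = -742.3 kJ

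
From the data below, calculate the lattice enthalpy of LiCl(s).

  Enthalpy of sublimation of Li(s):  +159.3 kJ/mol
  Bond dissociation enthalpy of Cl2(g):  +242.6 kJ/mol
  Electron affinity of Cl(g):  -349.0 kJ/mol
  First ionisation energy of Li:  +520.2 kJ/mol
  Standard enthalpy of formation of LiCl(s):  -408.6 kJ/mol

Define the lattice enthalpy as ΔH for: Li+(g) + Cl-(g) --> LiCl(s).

U = -860.4 kJ/mol

ΔHf° = 1·ΔHsub + 1·(ΣIE) + 1/2·D(Cl2) + 1·EA + U
-408.6 = 1·(+159.3) + 1·(+520.2) + 1/2·(+242.6) + 1·(-349.0) + U
U = -408.6 − (+451.8) = -860.4 kJ/mol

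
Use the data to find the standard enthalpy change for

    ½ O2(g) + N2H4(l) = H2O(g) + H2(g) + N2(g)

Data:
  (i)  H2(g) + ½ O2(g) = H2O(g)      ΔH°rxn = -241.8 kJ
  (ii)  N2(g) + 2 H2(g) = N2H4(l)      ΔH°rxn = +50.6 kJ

(i) as written: -241.8 kJ
(ii) reversed: -50.6 kJ
Summing the manipulated equations, ΔH°rxn = (-241.8) + (-50.6) = -292.4 kJ

ΔH°rxn = -292.4 kJ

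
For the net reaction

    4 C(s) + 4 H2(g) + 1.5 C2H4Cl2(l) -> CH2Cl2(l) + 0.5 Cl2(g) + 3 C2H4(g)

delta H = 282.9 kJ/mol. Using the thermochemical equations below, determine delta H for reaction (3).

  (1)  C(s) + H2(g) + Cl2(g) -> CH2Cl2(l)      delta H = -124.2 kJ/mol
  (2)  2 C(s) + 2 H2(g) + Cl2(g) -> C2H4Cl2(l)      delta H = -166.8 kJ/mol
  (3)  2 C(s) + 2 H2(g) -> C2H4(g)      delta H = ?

delta H = 52.3 kJ/mol

(1) as written: -124.2 kJ/mol
(2) reversed and × 3/2: (-3/2)·(-166.8) = +250.2 kJ/mol
(3) × 3: contributes 3·x
+282.9 = (-124.2) + (+250.2) + 3·x
x = (+282.9 − (+126.0)) / (3) = 52.3 kJ/mol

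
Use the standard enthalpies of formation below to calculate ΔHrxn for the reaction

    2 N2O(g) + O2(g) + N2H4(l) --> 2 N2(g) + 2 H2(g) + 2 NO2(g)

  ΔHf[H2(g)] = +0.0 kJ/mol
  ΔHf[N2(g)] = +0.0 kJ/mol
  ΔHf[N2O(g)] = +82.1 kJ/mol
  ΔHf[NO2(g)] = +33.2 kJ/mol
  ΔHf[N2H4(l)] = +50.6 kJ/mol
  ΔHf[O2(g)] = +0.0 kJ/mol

Products: 2·(+0.0) + 2·(+0.0) + 2·(+33.2) = +66.4
Reactants: 2·(+82.1) + 1·(+0.0) + 1·(+50.6) = +214.8
ΔHrxn = (+66.4) − (+214.8) = -148.4 kJ/mol

ΔHrxn = -148.4 kJ/mol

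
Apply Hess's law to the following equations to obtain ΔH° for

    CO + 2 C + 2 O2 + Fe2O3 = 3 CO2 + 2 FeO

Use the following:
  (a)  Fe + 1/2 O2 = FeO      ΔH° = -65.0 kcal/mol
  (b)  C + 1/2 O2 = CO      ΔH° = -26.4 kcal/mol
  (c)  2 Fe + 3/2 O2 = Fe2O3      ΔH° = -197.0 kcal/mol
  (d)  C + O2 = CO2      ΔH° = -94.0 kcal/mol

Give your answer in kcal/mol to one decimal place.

ΔH° = -188.6 kcal/mol

(a) × 2: (2)·(-65.0) = -130.0 kcal/mol
(b) reversed: +26.4 kcal/mol
(c) reversed: +197.0 kcal/mol
(d) × 3: (3)·(-94.0) = -282.0 kcal/mol
ΔH° = (-130.0) + (+26.4) + (+197.0) + (-282.0) = -188.6 kcal/mol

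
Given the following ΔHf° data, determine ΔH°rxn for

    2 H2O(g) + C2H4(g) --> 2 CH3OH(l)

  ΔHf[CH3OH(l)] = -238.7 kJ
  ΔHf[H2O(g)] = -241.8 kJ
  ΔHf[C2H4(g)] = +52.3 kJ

ΔH°rxn = Σ nΔHf°(products) − Σ nΔHf°(reactants).
Products: 2·(-238.7) = -477.4
Reactants: 2·(-241.8) + 1·(+52.3) = -431.3
ΔH°rxn = (-477.4) − (-431.3) = -46.1 kJ

ΔH°rxn = -46.1 kJ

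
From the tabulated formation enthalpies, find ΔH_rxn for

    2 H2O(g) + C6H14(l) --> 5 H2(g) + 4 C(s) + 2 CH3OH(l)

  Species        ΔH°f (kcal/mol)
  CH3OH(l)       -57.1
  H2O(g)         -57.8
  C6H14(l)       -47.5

ΔH°rxn = Σ nΔHf°(products) − Σ nΔHf°(reactants).
Products: 5·(+0.0) + 4·(+0.0) + 2·(-57.1) = -114.2
Reactants: 2·(-57.8) + 1·(-47.5) = -163.1
ΔH_rxn = (-114.2) − (-163.1) = 48.9 kcal/mol

ΔH_rxn = 48.9 kcal/mol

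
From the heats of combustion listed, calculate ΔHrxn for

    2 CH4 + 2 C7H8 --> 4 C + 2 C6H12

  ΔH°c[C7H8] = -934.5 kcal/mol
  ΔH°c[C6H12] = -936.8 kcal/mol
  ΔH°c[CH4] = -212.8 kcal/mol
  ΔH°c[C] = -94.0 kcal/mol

ΔHrxn = -45.0 kcal/mol

Using ΔH = Σ nΔHc°(reactants) − Σ nΔHc°(products):
= [2·(-212.8) + 2·(-934.5)] − [4·(-94.0) + 2·(-936.8)]
= -45.0 kcal/mol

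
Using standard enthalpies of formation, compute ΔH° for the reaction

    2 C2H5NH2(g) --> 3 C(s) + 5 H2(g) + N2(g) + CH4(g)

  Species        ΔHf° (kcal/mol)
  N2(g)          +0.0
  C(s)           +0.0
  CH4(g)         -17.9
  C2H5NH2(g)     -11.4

Products: 3·(+0.0) + 5·(+0.0) + 1·(+0.0) + 1·(-17.9) = -17.9
Reactants: 2·(-11.4) = -22.8
ΔH° = (-17.9) − (-22.8) = 4.9 kcal/mol

ΔH° = 4.9 kcal/mol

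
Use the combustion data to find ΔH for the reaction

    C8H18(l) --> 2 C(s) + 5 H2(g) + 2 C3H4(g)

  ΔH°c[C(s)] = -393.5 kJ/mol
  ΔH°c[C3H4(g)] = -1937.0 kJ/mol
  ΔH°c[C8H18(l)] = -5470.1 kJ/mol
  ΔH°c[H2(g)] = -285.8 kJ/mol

ΔH = 619.9 kJ/mol

Using ΔH = Σ nΔHc°(reactants) − Σ nΔHc°(products):
= [1·(-5470.1)] − [2·(-393.5) + 5·(-285.8) + 2·(-1937.0)]
= 619.9 kJ/mol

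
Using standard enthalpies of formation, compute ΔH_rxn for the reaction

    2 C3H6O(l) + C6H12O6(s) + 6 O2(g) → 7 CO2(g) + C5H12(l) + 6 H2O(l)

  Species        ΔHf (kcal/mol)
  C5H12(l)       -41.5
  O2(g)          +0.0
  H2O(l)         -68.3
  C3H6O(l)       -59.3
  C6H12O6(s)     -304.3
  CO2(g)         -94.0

Products: 7·(-94.0) + 1·(-41.5) + 6·(-68.3) = -1109.3
Reactants: 2·(-59.3) + 1·(-304.3) + 6·(+0.0) = -422.9
ΔH_rxn = (-1109.3) − (-422.9) = -686.4 kcal/mol

ΔH_rxn = -686.4 kcal/mol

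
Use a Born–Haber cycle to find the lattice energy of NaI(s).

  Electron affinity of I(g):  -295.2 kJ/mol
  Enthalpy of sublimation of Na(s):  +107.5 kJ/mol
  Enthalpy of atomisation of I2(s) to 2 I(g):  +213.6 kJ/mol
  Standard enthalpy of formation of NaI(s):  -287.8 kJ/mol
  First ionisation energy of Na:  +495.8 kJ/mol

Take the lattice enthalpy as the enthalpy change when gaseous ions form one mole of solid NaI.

ΔHf° = 1·ΔHsub + 1·(ΣIE) + 1/2·D(I2) + 1·EA + U
-287.8 = 1·(+107.5) + 1·(+495.8) + 1/2·(+213.6) + 1·(-295.2) + U
U = -287.8 − (+414.9) = -702.7 kJ/mol

U = -702.7 kJ/mol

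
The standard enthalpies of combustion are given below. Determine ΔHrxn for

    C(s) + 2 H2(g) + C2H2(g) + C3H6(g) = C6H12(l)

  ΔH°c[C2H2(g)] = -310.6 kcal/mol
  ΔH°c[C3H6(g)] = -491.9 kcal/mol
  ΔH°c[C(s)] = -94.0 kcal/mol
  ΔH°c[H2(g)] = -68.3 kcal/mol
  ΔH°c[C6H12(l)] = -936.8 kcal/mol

ΔHrxn = -96.3 kcal/mol

With combustion enthalpies, reactants minus products:
= [1·(-94.0) + 2·(-68.3) + 1·(-310.6) + 1·(-491.9)] − [1·(-936.8)]
= -96.3 kcal/mol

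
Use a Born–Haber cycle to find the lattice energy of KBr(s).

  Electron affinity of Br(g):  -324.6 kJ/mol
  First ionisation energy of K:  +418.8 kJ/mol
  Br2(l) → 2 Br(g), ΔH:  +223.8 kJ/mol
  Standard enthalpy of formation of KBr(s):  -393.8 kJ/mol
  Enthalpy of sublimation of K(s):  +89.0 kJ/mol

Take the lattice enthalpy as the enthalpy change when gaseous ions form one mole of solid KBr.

ΔHf° = 1·ΔHsub + 1·(ΣIE) + 1/2·D(Br2) + 1·EA + U
-393.8 = 1·(+89.0) + 1·(+418.8) + 1/2·(+223.8) + 1·(-324.6) + U
U = -393.8 − (+295.1) = -688.9 kJ/mol

U = -688.9 kJ/mol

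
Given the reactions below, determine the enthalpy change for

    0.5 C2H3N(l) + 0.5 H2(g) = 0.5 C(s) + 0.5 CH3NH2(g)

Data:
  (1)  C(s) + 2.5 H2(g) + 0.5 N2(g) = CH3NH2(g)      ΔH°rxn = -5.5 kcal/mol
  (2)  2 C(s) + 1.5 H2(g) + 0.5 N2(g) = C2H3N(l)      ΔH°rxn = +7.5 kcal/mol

(1) × 1/2 (scale by 1/2 for the 1/2 CH3NH2(g)): (1/2)·(-5.5) = -2.75 kcal/mol
(2) reversed and × 1/2 (C2H3N(l) must end up as a reactant; ×1/2 to match 1/2 C2H3N(l) in the target): (-1/2)·(+7.5) = -3.75 kcal/mol
ΔH°rxn = (1/2)·(-5.5) + (-1/2)·(+7.5) = -6.5 kcal/mol

ΔH°rxn = -6.5 kcal/mol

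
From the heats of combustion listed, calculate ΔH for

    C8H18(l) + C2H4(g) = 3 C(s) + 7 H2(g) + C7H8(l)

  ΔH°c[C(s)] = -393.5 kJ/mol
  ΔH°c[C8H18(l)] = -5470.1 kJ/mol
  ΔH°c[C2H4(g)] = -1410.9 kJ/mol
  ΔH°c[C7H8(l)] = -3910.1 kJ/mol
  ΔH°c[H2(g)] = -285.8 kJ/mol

Using ΔH = Σ nΔHc°(reactants) − Σ nΔHc°(products):
= [1·(-5470.1) + 1·(-1410.9)] − [3·(-393.5) + 7·(-285.8) + 1·(-3910.1)]
= 210.2 kJ/mol

ΔH = 210.2 kJ/mol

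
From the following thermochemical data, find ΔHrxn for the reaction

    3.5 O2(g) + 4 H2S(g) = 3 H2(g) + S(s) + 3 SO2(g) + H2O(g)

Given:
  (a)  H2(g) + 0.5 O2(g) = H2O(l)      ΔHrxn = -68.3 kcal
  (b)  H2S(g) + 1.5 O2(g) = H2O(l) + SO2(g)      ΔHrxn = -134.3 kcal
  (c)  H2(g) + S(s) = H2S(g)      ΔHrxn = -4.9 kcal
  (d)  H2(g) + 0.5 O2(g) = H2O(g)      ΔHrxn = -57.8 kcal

(a) reversed and × 3: (-3)·(-68.3) = +204.9 kcal
(b) × 3: (3)·(-134.3) = -402.9 kcal
(c) reversed: +4.9 kcal
(d) as written: -57.8 kcal
ΔHrxn = (+204.9) + (-402.9) + (+4.9) + (-57.8) = -250.9 kcal

ΔHrxn = -250.9 kcal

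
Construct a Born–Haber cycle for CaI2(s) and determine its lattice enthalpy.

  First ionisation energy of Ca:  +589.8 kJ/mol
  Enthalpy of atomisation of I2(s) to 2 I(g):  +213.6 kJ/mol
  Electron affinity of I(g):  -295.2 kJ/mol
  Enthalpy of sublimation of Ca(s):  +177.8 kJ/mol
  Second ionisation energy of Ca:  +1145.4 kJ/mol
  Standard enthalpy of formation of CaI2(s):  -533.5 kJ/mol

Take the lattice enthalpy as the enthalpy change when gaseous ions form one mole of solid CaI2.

U = -2069.7 kJ/mol

ΔHf° = 1·ΔHsub + 1·(ΣIE) + 1·D(I2) + 2·EA + U
-533.5 = 1·(+177.8) + 1·(+1735.2) + 1·(+213.6) + 2·(-295.2) + U
U = -533.5 − (+1536.2) = -2069.7 kJ/mol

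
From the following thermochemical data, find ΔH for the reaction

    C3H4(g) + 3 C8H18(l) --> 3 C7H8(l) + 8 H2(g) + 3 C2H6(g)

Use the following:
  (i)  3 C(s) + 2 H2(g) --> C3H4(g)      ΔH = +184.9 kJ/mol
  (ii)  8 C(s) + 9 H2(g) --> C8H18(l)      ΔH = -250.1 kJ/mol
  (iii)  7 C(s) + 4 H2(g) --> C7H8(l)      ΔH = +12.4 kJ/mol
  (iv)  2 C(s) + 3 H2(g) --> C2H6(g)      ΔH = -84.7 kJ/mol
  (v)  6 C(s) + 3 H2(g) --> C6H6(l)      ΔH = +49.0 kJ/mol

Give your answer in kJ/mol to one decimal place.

(i) reversed (reverse to put C3H4(g) on the reactant side): -184.9 kJ/mol
(ii) reversed and × 3 (C8H18(l) must end up as a reactant; scale by 3 for the 3 C8H18(l)): (-3)·(-250.1) = +750.3 kJ/mol
(iii) × 3 (scale by 3 for the 3 C7H8(l)): (3)·(+12.4) = +37.2 kJ/mol
(iv) × 3 (scale by 3 for the 3 C2H6(g)): (3)·(-84.7) = -254.1 kJ/mol
(v): not needed (C6H6(l) appears nowhere else).
ΔH = (-1)·(+184.9) + (-3)·(-250.1) + (3)·(+12.4) + (3)·(-84.7) = 348.5 kJ/mol

ΔH = 348.5 kJ/mol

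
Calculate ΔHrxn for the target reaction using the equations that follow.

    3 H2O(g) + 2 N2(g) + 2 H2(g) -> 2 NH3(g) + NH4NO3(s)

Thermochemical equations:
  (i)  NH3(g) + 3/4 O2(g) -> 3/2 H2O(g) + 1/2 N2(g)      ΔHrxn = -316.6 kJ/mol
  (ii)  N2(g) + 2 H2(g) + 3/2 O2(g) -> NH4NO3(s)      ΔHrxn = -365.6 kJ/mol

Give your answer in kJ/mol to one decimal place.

(i) reversed and × 2: (-2)·(-316.6) = +633.2 kJ/mol
(ii) as written: -365.6 kJ/mol
Summing the manipulated equations, ΔHrxn = (+633.2) + (-365.6) = 267.6 kJ/mol

ΔHrxn = 267.6 kJ/mol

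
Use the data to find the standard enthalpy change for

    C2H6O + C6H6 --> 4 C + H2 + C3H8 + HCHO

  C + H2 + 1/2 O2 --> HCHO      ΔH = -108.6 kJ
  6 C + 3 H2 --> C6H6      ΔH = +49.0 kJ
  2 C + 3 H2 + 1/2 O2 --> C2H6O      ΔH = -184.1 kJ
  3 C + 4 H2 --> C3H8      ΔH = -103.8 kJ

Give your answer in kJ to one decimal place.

equation 1 as written: -108.6 kJ
equation 2 reversed: -49.0 kJ
equation 3 reversed: +184.1 kJ
equation 4 as written: -103.8 kJ
ΔH = (-108.6) + (-49.0) + (+184.1) + (-103.8) = -77.3 kJ

ΔH = -77.3 kJ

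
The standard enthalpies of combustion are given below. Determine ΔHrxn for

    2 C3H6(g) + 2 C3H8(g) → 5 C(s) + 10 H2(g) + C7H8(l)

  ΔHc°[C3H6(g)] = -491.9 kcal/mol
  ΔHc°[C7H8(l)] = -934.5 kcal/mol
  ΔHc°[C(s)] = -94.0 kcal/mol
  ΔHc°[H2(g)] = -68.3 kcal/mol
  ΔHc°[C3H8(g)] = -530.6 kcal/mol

With combustion enthalpies, reactants minus products:
= [2·(-491.9) + 2·(-530.6)] − [5·(-94.0) + 10·(-68.3) + 1·(-934.5)]
= 42.5 kcal/mol

ΔHrxn = 42.5 kcal/mol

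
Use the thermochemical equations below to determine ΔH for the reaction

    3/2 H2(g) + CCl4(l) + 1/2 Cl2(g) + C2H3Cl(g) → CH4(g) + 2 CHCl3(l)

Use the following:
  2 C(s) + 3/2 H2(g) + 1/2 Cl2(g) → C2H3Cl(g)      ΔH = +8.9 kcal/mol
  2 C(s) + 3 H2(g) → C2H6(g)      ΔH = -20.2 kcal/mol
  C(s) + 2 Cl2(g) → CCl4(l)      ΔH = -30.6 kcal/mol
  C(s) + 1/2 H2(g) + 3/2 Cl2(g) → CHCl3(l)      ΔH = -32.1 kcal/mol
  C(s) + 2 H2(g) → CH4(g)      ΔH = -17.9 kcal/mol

ΔH = -60.4 kcal/mol

equation 1 reversed: -8.9 kcal/mol
equation 2: not needed.
equation 3 reversed: +30.6 kcal/mol
equation 4 × 2: (2)·(-32.1) = -64.2 kcal/mol
equation 5 as written: -17.9 kcal/mol
Combining the equations, ΔH = (-8.9) + (+30.6) + (-64.2) + (-17.9) = -60.4 kcal/mol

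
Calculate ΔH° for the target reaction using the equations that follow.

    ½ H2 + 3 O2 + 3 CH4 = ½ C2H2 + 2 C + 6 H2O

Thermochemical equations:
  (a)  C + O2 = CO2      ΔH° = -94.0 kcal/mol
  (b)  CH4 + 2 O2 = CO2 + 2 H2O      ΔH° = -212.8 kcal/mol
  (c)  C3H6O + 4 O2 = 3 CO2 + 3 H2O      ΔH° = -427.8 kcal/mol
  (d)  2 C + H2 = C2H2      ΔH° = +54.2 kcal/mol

ΔH° = -329.3 kcal/mol

(a) reversed and × 3: (-3)·(-94.0) = +282.0 kcal/mol
(b) × 3 (×3 to match 3 CH4 in the target): (3)·(-212.8) = -638.4 kcal/mol
(c): not needed (C3H6O appears nowhere else).
(d) × 1/2 (scale by 1/2 for the 1/2 C2H2): (1/2)·(+54.2) = +27.1 kcal/mol
ΔH° = (-3)·(-94.0) + (3)·(-212.8) + (1/2)·(+54.2) = -329.3 kcal/mol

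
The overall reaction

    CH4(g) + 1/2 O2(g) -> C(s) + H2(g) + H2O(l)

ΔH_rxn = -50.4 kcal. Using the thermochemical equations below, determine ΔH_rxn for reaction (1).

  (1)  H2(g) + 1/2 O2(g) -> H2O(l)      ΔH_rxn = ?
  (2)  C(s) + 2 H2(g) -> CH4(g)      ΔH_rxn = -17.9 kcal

(1) as written: contributes x
(2) reversed: +17.9 kcal
-50.4 = (+17.9) + x
x = (-50.4 − (+17.9)) / (1) = -68.3 kcal

ΔH_rxn = -68.3 kcal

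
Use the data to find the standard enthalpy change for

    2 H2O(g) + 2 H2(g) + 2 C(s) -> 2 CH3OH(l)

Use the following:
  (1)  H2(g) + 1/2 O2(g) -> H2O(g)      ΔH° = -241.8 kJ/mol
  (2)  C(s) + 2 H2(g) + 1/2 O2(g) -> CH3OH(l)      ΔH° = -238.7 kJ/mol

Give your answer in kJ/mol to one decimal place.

(1) reversed and × 2 (reverse to put H2O(g) on the reactant side; ×2 to match 2 H2O(g) in the target): (-2)·(-241.8) = +483.6 kJ/mol
(2) × 2 (scale by 2 for the 2 CH3OH(l)): (2)·(-238.7) = -477.4 kJ/mol
Combining the equations, ΔH° = (+483.6) + (-477.4) = 6.2 kJ/mol

ΔH° = 6.2 kJ/mol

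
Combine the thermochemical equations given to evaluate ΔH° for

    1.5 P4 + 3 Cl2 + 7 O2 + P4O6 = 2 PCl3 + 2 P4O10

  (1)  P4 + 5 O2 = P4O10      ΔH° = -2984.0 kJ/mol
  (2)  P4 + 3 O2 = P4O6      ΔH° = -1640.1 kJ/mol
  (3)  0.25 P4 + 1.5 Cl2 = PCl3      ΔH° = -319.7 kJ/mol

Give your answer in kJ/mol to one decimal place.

ΔH° = -4967.3 kJ/mol

(1) × 2 (×2 to match 2 P4O10 in the target): (2)·(-2984.0) = -5968.0 kJ/mol
(2) reversed (P4O6 must end up as a reactant): +1640.1 kJ/mol
(3) × 2 (scale by 2 for the 2 PCl3): (2)·(-319.7) = -639.4 kJ/mol
By Hess's law, ΔH° = (2)·(-2984.0) + (-1)·(-1640.1) + (2)·(-319.7) = -4967.3 kJ/mol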